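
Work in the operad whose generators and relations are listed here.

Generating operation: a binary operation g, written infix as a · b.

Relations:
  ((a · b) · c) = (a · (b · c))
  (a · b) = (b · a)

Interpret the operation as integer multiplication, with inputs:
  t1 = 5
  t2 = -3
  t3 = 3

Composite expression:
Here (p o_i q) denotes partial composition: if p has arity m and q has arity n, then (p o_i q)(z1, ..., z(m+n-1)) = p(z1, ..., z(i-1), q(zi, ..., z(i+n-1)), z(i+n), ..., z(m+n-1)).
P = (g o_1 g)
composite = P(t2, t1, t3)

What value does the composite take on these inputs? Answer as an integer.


(t2 · t1) = -15
((t2 · t1) · t3) = -45

-45


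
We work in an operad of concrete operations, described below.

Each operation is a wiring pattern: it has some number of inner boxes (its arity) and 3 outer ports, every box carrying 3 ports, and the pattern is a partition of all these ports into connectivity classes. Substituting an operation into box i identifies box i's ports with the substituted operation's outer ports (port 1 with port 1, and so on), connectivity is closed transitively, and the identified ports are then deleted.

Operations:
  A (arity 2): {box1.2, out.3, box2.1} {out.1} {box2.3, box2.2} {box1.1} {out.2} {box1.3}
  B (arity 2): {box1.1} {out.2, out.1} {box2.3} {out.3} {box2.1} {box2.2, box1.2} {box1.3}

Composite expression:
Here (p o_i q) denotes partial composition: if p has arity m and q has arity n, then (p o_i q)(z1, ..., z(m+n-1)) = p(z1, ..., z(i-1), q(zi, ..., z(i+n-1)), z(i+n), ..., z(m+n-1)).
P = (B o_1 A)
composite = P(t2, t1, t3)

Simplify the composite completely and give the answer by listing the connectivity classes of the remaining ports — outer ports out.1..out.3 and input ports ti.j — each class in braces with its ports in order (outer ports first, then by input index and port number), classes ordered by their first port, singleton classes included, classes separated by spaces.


{out.1, out.2} {out.3} {t1.1, t2.2} {t1.2, t1.3} {t2.1} {t2.3} {t3.1} {t3.2} {t3.3}

Connectivity passes through glued B-boundaries; trace each wire chain.
the subtree at A composes to {out.1} {out.2} {out.3, t1.1, t2.2} {t1.2, t1.3} {t2.1} {t2.3} on (t2, t1); out.j = own outer ports
the subtree at B composes to {out.1, out.2} {out.3} {t1.1, t2.2} {t1.2, t1.3} {t2.1} {t2.3} {t3.1} {t3.2} {t3.3} on (t2, t1, t3); out.j = own outer ports


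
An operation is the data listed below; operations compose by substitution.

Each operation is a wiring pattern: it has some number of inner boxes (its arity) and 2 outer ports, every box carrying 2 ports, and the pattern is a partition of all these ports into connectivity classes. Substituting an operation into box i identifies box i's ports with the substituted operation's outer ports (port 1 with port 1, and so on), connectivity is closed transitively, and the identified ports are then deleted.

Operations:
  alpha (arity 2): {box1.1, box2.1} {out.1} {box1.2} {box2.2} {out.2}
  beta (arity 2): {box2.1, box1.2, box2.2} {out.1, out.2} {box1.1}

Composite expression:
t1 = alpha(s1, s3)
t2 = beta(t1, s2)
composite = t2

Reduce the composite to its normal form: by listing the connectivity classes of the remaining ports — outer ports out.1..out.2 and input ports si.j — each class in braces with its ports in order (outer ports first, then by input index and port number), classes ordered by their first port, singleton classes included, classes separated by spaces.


{out.1, out.2} {s1.1, s3.1} {s1.2} {s2.1, s2.2} {s3.2}

Reachability decides: close wires over beta-identified ports.
after alpha, the pattern on (s1, s3) reads {out.1} {out.2} {s1.1, s3.1} {s1.2} {s3.2} (out.j = its outer ports)
after beta, the pattern on (s1, s3, s2) reads {out.1, out.2} {s1.1, s3.1} {s1.2} {s2.1, s2.2} {s3.2} (out.j = its outer ports)


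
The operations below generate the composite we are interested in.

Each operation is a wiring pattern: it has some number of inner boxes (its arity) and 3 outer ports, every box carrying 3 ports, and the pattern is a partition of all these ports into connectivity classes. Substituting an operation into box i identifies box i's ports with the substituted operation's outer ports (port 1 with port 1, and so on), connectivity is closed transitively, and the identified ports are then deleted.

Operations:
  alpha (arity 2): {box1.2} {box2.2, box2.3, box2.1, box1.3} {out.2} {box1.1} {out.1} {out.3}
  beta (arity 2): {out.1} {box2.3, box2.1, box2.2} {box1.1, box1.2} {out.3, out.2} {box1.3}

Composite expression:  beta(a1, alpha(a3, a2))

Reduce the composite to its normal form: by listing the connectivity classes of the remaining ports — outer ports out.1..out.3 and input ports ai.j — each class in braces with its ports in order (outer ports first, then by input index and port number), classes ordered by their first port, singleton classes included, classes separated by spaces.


{out.1} {out.2, out.3} {a1.1, a1.2} {a1.3} {a2.1, a2.2, a2.3, a3.3} {a3.1} {a3.2}


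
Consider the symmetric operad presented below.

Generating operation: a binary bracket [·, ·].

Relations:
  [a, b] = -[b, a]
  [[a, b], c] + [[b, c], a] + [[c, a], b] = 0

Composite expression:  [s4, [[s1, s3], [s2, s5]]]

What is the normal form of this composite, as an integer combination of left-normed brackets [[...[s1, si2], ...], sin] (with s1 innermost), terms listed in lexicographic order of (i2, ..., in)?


-[[[[s1, s3], s2], s5], s4] + [[[[s1, s3], s5], s2], s4]

Expand each bracket as ab - ba; the s1-initial words give the coefficients.
Composite bracket: [s4, [[s1, s3], [s2, s5]]]
Each bracket splits as ab - ba, giving 16 signed words (2^4 = 16).
Collect the words opening with s1:
  the word s1s3s2s5s4 carries sign -1 and contributes -[[[[s1, s3], s2], s5], s4]
  the word s1s3s5s2s4 carries sign +1 and contributes +[[[[s1, s3], s5], s2], s4]


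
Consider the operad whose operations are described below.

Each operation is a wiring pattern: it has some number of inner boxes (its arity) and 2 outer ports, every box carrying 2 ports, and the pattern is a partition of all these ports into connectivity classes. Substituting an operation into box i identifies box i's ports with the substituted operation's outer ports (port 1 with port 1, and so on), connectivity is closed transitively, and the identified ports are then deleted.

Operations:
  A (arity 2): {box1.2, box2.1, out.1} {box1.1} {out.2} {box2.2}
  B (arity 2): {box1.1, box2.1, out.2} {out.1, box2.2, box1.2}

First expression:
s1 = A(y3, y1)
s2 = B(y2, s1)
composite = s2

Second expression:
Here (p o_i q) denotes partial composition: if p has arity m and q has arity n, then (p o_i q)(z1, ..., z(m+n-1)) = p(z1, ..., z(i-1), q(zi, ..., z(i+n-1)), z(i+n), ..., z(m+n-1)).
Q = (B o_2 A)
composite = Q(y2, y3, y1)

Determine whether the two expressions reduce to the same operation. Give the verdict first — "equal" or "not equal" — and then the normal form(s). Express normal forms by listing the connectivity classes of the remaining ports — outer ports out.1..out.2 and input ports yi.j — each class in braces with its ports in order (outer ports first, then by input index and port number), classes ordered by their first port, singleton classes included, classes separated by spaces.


The first composite normalizes to {out.1, y2.2} {out.2, y1.1, y2.1, y3.2} {y1.2} {y3.1}
The second composite normalizes to {out.1, y2.2} {out.2, y1.1, y2.1, y3.2} {y1.2} {y3.1}
The forms coincide; equal.

equal: each reduces to {out.1, y2.2} {out.2, y1.1, y2.1, y3.2} {y1.2} {y3.1}


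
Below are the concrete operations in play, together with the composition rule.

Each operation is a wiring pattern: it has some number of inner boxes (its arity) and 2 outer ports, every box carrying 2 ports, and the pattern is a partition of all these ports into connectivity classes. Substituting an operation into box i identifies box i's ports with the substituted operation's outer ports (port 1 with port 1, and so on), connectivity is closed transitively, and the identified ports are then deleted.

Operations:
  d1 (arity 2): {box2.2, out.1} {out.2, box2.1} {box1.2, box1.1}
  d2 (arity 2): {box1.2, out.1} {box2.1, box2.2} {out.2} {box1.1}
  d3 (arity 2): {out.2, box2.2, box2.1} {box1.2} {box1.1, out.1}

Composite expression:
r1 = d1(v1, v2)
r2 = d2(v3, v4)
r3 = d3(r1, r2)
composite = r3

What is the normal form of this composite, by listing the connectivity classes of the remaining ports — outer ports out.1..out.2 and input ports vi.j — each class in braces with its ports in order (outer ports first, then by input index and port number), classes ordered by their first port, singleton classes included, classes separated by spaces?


{out.1, v2.2} {out.2, v3.2} {v1.1, v1.2} {v2.1} {v3.1} {v4.1, v4.2}


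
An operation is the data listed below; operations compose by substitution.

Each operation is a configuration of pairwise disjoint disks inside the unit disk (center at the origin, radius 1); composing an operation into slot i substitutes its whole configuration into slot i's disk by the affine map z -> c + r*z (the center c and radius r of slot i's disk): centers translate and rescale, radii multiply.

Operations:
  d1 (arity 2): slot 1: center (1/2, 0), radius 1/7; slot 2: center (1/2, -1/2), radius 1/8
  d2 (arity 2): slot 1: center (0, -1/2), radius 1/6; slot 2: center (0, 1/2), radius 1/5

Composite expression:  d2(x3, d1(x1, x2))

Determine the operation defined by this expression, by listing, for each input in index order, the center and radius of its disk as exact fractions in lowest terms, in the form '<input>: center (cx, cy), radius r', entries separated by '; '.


x1: center (1/10, 1/2), radius 1/35; x2: center (1/10, 2/5), radius 1/40; x3: center (0, -1/2), radius 1/6

Affine substitution under d2: radii multiply and x-centers shift.
input x3: applying the 1 nested substitution gives center (0, -1/2), radius 1/6
input x1: applying the 2 nested substitutions gives center (1/10, 1/2), radius 1/35
input x2: applying the 2 nested substitutions gives center (1/10, 2/5), radius 1/40


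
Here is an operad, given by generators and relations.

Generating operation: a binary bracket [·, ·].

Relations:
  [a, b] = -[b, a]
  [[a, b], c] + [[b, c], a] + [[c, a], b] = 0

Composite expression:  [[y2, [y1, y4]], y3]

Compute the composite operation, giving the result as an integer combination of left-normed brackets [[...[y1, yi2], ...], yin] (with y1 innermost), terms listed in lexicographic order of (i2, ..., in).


-[[[y1, y4], y2], y3]

Left-normed coefficients sit on the y1-initial expansion words.
Composite bracket: [[y2, [y1, y4]], y3]
Applying ab - ba throughout gives 8 signed words (2^3 = 8).
Collect the words opening with y1:
  word y1y4y2y3 has sign -1, contributing -[[[y1, y4], y2], y3]


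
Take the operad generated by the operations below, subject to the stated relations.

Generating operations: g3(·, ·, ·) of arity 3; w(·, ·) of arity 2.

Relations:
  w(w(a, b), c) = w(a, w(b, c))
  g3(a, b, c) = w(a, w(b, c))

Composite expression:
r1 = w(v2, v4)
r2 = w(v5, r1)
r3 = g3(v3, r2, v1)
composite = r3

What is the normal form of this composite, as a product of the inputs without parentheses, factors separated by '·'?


v3 · v5 · v2 · v4 · v1

The g3-tree's shape is irrelevant; the v-reading-order decides.
w(v2, v4) spells out as v2 · v4
w(v5, w(v2, v4)) spells out as v5 · v2 · v4
g3(v3, w(v5, w(v2, v4)), v1) spells out as v3 · v5 · v2 · v4 · v1


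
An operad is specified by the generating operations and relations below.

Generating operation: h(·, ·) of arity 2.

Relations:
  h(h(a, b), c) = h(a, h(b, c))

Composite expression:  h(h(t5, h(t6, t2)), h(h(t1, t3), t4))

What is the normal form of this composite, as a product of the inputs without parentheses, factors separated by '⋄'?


t5 ⋄ t6 ⋄ t2 ⋄ t1 ⋄ t3 ⋄ t4

The h-tree's shape is irrelevant; the t-reading-order decides.
h(t6, t2) flattens to t6 ⋄ t2
h(t5, h(t6, t2)) flattens to t5 ⋄ t6 ⋄ t2
h(t1, t3) flattens to t1 ⋄ t3
h(h(t1, t3), t4) flattens to t1 ⋄ t3 ⋄ t4
h(h(t5, h(t6, t2)), h(h(t1, t3), t4)) flattens to t5 ⋄ t6 ⋄ t2 ⋄ t1 ⋄ t3 ⋄ t4


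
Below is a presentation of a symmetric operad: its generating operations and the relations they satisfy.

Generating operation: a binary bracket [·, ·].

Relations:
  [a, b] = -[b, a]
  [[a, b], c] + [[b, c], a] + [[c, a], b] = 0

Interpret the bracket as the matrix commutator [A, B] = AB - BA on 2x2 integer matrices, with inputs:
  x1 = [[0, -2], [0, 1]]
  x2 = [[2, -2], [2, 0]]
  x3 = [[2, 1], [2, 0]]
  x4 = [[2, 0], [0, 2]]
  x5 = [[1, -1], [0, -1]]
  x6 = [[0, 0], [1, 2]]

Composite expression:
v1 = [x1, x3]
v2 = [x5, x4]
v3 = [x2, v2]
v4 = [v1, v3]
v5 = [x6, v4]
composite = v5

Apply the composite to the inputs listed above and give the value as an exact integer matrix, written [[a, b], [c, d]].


[x1, x3] = [[-4, 3], [2, 4]]
[x5, x4] = [[0, 0], [0, 0]]
[x2, [x5, x4]] = [[0, 0], [0, 0]]
[[x1, x3], [x2, [x5, x4]]] = [[0, 0], [0, 0]]
[x6, [[x1, x3], [x2, [x5, x4]]]] = [[0, 0], [0, 0]]

[[0, 0], [0, 0]]


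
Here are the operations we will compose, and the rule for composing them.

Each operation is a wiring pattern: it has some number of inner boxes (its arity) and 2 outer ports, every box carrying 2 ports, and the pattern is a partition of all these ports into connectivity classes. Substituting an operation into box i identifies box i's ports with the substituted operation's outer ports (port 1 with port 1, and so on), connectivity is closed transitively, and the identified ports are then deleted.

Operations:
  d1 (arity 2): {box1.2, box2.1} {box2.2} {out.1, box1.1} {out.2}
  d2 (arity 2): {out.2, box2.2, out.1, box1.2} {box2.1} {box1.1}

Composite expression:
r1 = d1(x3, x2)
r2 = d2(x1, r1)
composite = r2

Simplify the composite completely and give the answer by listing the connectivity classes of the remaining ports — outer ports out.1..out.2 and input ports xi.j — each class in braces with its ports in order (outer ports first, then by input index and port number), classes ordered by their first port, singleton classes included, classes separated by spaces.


{out.1, out.2, x1.2} {x1.1} {x2.1, x3.2} {x2.2} {x3.1}


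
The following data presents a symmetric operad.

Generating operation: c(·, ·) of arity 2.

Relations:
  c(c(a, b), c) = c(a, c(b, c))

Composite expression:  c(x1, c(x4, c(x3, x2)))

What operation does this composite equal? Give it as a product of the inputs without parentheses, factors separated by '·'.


Every regrouping of c is equal, so read the x-inputs in written order.
c(x3, x2) spells out as x3 · x2
c(x4, c(x3, x2)) spells out as x4 · x3 · x2
c(x1, c(x4, c(x3, x2))) spells out as x1 · x4 · x3 · x2

x1 · x4 · x3 · x2


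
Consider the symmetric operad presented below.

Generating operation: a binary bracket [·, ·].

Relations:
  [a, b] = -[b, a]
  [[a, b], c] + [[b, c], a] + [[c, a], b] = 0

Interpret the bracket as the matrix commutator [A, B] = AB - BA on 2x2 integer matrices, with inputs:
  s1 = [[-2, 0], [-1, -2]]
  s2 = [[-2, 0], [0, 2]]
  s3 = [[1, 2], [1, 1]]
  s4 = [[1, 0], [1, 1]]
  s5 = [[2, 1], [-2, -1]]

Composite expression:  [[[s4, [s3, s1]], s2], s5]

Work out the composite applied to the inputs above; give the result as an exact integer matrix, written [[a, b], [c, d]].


[s3, s1] = [[-2, 0], [0, 2]]
[s4, [s3, s1]] = [[0, 0], [-4, 0]]
[[s4, [s3, s1]], s2] = [[0, 0], [16, 0]]
[[[s4, [s3, s1]], s2], s5] = [[-16, 0], [48, 16]]

[[-16, 0], [48, 16]]


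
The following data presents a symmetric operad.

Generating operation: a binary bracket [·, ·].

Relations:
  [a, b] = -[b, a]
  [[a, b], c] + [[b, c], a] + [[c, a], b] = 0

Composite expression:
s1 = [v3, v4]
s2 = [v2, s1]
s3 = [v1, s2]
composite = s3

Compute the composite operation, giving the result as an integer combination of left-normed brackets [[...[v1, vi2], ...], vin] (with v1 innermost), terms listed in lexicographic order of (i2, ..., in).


[[[v1, v2], v3], v4] - [[[v1, v2], v4], v3] - [[[v1, v3], v4], v2] + [[[v1, v4], v3], v2]


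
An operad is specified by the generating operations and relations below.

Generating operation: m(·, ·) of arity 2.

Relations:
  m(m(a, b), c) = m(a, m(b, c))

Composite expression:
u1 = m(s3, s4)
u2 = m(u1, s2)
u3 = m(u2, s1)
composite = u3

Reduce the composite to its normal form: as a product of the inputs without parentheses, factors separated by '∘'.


Every regrouping of m is equal, so read the s-inputs in written order.
m(s3, s4) unparenthesizes to s3 ∘ s4
m(m(s3, s4), s2) unparenthesizes to s3 ∘ s4 ∘ s2
m(m(m(s3, s4), s2), s1) unparenthesizes to s3 ∘ s4 ∘ s2 ∘ s1

s3 ∘ s4 ∘ s2 ∘ s1


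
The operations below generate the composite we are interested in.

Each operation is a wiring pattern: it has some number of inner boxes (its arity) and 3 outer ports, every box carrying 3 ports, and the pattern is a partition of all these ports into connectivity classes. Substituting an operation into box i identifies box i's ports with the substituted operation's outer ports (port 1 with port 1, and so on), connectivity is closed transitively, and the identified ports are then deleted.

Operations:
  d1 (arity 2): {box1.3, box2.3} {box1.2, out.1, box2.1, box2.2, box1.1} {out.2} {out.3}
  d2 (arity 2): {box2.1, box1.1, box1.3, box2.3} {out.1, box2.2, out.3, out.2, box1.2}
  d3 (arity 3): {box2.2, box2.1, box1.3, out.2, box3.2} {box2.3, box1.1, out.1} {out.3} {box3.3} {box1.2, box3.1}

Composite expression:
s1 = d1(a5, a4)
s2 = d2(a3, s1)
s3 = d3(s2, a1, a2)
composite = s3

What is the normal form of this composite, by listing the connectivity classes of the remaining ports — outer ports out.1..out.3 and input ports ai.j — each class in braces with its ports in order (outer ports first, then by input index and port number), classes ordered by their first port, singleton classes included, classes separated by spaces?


{out.1, out.2, a1.1, a1.2, a1.3, a2.1, a2.2, a3.2} {out.3} {a2.3} {a3.1, a3.3, a4.1, a4.2, a5.1, a5.2} {a4.3, a5.3}

Treat the ports identified at d3 as solder joints: merge, then drop.
composing d1 on (a5, a4), with out.j its own outer ports: {out.1, a4.1, a4.2, a5.1, a5.2} {out.2} {out.3} {a4.3, a5.3}
composing d2 on (a3, a5, a4), with out.j its own outer ports: {out.1, out.2, out.3, a3.2} {a3.1, a3.3, a4.1, a4.2, a5.1, a5.2} {a4.3, a5.3}
composing d3 on (a3, a5, a4, a1, a2), with out.j its own outer ports: {out.1, out.2, a1.1, a1.2, a1.3, a2.1, a2.2, a3.2} {out.3} {a2.3} {a3.1, a3.3, a4.1, a4.2, a5.1, a5.2} {a4.3, a5.3}


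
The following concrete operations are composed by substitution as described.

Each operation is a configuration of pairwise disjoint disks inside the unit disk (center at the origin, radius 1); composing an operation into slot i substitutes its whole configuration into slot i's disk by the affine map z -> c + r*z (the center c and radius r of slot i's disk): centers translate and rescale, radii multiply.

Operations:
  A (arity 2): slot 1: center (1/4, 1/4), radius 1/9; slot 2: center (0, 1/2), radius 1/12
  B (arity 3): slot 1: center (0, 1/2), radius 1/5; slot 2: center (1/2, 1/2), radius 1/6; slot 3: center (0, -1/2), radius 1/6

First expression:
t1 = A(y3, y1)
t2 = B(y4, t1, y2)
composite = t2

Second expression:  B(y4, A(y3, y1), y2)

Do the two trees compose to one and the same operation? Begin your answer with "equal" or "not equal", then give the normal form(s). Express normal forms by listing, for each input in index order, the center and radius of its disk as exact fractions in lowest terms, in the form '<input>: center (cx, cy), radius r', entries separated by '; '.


equal; the common form is y1: center (1/2, 7/12), radius 1/72; y2: center (0, -1/2), radius 1/6; y3: center (13/24, 13/24), radius 1/54; y4: center (0, 1/2), radius 1/5

The first expression, normalized: y1: center (1/2, 7/12), radius 1/72; y2: center (0, -1/2), radius 1/6; y3: center (13/24, 13/24), radius 1/54; y4: center (0, 1/2), radius 1/5
The second expression, normalized: y1: center (1/2, 7/12), radius 1/72; y2: center (0, -1/2), radius 1/6; y3: center (13/24, 13/24), radius 1/54; y4: center (0, 1/2), radius 1/5
One common form — equal.


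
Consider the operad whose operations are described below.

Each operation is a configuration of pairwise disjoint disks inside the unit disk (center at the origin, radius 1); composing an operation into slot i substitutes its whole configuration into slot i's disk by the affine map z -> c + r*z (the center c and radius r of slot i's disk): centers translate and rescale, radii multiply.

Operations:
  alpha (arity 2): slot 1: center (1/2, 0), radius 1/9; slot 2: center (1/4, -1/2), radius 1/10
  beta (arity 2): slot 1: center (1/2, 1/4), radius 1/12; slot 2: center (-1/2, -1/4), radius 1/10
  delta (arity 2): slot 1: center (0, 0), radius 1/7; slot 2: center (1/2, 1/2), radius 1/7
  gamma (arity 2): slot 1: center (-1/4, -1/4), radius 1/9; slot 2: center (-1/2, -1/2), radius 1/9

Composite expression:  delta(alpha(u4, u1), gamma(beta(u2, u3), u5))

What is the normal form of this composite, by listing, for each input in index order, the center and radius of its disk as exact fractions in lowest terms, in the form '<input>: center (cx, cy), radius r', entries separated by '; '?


u1: center (1/28, -1/14), radius 1/70; u2: center (17/36, 59/126), radius 1/756; u3: center (115/252, 29/63), radius 1/630; u4: center (1/14, 0), radius 1/63; u5: center (3/7, 3/7), radius 1/63

Below delta, radii multiply path by path; the u-disk centers shift.
input u4: applying the 2 nested substitutions gives center (1/14, 0), radius 1/63
input u1: applying the 2 nested substitutions gives center (1/28, -1/14), radius 1/70
input u2: applying the 3 nested substitutions gives center (17/36, 59/126), radius 1/756
input u3: applying the 3 nested substitutions gives center (115/252, 29/63), radius 1/630
input u5: applying the 2 nested substitutions gives center (3/7, 3/7), radius 1/63


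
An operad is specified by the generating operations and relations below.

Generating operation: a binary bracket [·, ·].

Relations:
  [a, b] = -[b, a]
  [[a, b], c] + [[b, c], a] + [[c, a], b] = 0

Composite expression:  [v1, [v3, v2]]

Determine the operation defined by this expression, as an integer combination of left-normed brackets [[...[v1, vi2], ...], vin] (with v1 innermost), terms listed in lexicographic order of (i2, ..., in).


-[[v1, v2], v3] + [[v1, v3], v2]

Skip Jacobi rewriting: expand, keep v1-initial words, read off terms.
Composite bracket: [v1, [v3, v2]]
Expanding via [a, b] = ab - ba: 4 signed words (2^2 = 4).
Words beginning with v1 determine it all:
  v1v2v3 appears with sign -1, giving the term -[[v1, v2], v3]
  v1v3v2 appears with sign +1, giving the term +[[v1, v3], v2]


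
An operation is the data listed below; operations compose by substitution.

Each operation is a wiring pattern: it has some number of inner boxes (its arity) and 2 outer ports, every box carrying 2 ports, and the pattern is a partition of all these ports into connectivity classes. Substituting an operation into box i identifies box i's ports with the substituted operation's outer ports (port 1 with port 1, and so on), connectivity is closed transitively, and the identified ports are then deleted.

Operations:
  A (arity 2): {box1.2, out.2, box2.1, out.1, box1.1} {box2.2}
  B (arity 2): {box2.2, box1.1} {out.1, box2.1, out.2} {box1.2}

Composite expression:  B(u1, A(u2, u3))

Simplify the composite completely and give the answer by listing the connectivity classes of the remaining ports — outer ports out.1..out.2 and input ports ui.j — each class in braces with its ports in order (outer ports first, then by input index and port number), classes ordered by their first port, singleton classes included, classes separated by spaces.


{out.1, out.2, u1.1, u2.1, u2.2, u3.1} {u1.2} {u3.2}

Treat the ports identified at B as solder joints: merge, then drop.
A over (u2, u3) gives {out.1, out.2, u2.1, u2.2, u3.1} {u3.2}, out.j being that stage's outer ports
B over (u1, u2, u3) gives {out.1, out.2, u1.1, u2.1, u2.2, u3.1} {u1.2} {u3.2}, out.j being that stage's outer ports


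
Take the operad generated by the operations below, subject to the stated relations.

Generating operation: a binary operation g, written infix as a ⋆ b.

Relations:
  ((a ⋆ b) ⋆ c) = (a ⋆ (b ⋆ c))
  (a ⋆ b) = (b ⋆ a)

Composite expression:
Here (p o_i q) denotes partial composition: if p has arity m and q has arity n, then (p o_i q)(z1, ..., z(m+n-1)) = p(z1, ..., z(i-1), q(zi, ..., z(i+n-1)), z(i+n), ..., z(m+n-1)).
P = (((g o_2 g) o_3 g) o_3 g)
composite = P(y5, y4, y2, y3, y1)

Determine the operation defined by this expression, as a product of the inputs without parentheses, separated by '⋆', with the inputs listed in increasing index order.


y1 ⋆ y2 ⋆ y3 ⋆ y4 ⋆ y5

Reordering under g is free, so list the y-inputs canonically.
(y2 ⋆ y3) flattens to y2 ⋆ y3
((y2 ⋆ y3) ⋆ y1) flattens to y2 ⋆ y3 ⋆ y1
(y4 ⋆ ((y2 ⋆ y3) ⋆ y1)) flattens to y4 ⋆ y2 ⋆ y3 ⋆ y1
(y5 ⋆ (y4 ⋆ ((y2 ⋆ y3) ⋆ y1))) flattens to y5 ⋆ y4 ⋆ y2 ⋆ y3 ⋆ y1
reordering the factors by index: y1 ⋆ y2 ⋆ y3 ⋆ y4 ⋆ y5


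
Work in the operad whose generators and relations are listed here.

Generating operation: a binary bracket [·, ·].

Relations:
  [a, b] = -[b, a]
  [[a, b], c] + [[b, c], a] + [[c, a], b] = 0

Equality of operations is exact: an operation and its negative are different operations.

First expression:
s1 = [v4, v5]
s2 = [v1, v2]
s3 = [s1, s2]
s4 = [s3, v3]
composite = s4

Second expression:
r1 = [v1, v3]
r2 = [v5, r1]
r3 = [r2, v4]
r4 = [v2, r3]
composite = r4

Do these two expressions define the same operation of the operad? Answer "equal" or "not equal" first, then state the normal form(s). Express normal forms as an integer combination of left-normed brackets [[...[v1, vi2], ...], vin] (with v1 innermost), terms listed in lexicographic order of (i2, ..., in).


The first expression, normalized: -[[[[v1, v2], v4], v5], v3] + [[[[v1, v2], v5], v4], v3]
The second expression, normalized: [[[[v1, v3], v5], v4], v2]
Different reductions; not equal.

not equal; the first gives -[[[[v1, v2], v4], v5], v3] + [[[[v1, v2], v5], v4], v3] and the second [[[[v1, v3], v5], v4], v2]


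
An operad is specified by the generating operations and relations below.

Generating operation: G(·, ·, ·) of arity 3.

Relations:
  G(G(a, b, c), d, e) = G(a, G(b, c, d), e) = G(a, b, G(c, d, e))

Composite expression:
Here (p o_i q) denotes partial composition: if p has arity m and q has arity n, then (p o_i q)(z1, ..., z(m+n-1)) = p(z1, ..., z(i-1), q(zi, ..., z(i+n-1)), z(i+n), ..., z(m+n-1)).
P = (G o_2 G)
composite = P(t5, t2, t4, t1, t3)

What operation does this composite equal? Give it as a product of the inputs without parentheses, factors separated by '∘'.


t5 ∘ t2 ∘ t4 ∘ t1 ∘ t3

All parenthesizations of G agree; list the t-inputs left to right.
G(t2, t4, t1) collapses to t2 ∘ t4 ∘ t1
G(t5, G(t2, t4, t1), t3) collapses to t5 ∘ t2 ∘ t4 ∘ t1 ∘ t3


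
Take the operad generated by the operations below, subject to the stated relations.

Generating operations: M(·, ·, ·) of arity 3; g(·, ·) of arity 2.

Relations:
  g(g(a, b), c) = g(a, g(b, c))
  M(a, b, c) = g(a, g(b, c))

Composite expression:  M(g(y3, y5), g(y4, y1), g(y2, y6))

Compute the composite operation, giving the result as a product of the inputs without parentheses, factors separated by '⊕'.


y3 ⊕ y5 ⊕ y4 ⊕ y1 ⊕ y2 ⊕ y6


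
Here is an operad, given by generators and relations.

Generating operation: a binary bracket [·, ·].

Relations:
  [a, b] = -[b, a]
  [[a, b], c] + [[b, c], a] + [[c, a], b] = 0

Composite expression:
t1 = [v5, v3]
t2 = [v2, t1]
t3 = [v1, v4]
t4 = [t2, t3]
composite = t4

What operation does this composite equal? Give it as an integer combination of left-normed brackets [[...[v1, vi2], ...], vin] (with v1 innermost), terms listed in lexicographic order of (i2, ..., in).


[[[[v1, v4], v2], v3], v5] - [[[[v1, v4], v2], v5], v3] - [[[[v1, v4], v3], v5], v2] + [[[[v1, v4], v5], v3], v2]

Skip Jacobi rewriting: expand, keep v1-initial words, read off terms.
Composite bracket: [[v2, [v5, v3]], [v1, v4]]
Applying ab - ba throughout gives 16 signed words (2^4 = 16).
Coefficients come from the v1-initial words:
  sign of v1v4v2v3v5 is +1, so it contributes +[[[[v1, v4], v2], v3], v5]
  sign of v1v4v2v5v3 is -1, so it contributes -[[[[v1, v4], v2], v5], v3]
  sign of v1v4v3v5v2 is -1, so it contributes -[[[[v1, v4], v3], v5], v2]
  sign of v1v4v5v3v2 is +1, so it contributes +[[[[v1, v4], v5], v3], v2]


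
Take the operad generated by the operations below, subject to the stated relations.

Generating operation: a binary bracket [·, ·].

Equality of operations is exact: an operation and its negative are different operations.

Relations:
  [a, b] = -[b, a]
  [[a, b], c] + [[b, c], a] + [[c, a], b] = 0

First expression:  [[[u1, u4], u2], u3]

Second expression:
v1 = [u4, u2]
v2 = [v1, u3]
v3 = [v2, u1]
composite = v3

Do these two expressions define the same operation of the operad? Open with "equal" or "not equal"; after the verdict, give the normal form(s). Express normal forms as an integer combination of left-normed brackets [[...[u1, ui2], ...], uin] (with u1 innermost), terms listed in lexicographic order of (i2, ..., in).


not equal; the first gives [[[u1, u4], u2], u3] and the second [[[u1, u2], u4], u3] - [[[u1, u3], u2], u4] + [[[u1, u3], u4], u2] - [[[u1, u4], u2], u3]

In normal form, the first expression is [[[u1, u4], u2], u3]
In normal form, the second expression is [[[u1, u2], u4], u3] - [[[u1, u3], u2], u4] + [[[u1, u3], u4], u2] - [[[u1, u4], u2], u3]
The forms do not match — not equal.


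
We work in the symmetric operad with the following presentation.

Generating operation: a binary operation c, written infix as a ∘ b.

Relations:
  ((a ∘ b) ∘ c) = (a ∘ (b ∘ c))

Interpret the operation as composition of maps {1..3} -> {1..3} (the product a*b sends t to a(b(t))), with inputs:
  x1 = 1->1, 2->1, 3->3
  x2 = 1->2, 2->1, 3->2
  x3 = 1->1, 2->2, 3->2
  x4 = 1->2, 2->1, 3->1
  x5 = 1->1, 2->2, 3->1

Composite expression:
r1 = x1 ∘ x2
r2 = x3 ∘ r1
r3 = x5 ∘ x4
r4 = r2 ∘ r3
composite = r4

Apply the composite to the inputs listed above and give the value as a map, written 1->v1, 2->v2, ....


1->1, 2->1, 3->1

(x1 ∘ x2) = 1->1, 2->1, 3->1
(x3 ∘ (x1 ∘ x2)) = 1->1, 2->1, 3->1
(x5 ∘ x4) = 1->2, 2->1, 3->1
((x3 ∘ (x1 ∘ x2)) ∘ (x5 ∘ x4)) = 1->1, 2->1, 3->1


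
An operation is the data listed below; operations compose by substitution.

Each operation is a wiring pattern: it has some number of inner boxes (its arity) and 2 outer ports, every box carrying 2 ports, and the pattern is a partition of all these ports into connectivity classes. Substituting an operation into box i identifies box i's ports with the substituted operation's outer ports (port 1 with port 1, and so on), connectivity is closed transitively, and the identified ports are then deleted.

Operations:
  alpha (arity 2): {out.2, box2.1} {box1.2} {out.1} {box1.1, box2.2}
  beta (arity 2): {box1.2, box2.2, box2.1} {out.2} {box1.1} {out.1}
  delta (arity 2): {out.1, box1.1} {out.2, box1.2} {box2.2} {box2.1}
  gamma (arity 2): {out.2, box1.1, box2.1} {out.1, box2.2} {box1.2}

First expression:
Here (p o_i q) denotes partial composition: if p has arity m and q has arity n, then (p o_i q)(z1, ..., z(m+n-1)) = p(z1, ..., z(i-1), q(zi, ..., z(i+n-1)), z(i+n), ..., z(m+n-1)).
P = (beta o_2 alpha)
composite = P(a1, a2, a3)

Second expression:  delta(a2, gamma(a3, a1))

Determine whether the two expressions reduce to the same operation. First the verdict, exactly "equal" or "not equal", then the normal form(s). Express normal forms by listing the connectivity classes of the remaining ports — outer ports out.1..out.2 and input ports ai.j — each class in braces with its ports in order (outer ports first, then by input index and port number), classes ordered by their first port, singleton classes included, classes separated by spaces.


not equal: they reduce to {out.1} {out.2} {a1.1} {a1.2, a3.1} {a2.1, a3.2} {a2.2} and {out.1, a2.1} {out.2, a2.2} {a1.1, a3.1} {a1.2} {a3.2}

The first composite normalizes to {out.1} {out.2} {a1.1} {a1.2, a3.1} {a2.1, a3.2} {a2.2}
The second composite normalizes to {out.1, a2.1} {out.2, a2.2} {a1.1, a3.1} {a1.2} {a3.2}
They disagree, so not equal.


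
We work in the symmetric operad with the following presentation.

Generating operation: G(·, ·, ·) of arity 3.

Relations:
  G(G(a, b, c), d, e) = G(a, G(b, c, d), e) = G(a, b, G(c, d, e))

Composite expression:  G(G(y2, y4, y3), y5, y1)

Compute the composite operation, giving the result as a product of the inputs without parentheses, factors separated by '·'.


y2 · y4 · y3 · y5 · y1

All parenthesizations of G agree; list the y-inputs left to right.
G(y2, y4, y3) unparenthesizes to y2 · y4 · y3
G(G(y2, y4, y3), y5, y1) unparenthesizes to y2 · y4 · y3 · y5 · y1


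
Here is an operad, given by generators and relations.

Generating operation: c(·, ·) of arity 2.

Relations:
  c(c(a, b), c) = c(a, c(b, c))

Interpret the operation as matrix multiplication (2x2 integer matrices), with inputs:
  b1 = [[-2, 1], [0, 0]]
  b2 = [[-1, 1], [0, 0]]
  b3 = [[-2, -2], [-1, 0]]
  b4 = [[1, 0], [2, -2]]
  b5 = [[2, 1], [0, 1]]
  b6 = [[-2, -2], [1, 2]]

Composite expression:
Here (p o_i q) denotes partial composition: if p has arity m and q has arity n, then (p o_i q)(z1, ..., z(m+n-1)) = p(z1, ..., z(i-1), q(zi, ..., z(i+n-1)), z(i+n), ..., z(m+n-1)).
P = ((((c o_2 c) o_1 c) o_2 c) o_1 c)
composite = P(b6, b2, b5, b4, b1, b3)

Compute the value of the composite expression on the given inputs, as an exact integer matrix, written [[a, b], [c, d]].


c(b6, b2) = [[2, -2], [-1, 1]]
c(b5, b4) = [[4, -2], [2, -2]]
c(c(b6, b2), c(b5, b4)) = [[4, 0], [-2, 0]]
c(b1, b3) = [[3, 4], [0, 0]]
c(c(c(b6, b2), c(b5, b4)), c(b1, b3)) = [[12, 16], [-6, -8]]

[[12, 16], [-6, -8]]


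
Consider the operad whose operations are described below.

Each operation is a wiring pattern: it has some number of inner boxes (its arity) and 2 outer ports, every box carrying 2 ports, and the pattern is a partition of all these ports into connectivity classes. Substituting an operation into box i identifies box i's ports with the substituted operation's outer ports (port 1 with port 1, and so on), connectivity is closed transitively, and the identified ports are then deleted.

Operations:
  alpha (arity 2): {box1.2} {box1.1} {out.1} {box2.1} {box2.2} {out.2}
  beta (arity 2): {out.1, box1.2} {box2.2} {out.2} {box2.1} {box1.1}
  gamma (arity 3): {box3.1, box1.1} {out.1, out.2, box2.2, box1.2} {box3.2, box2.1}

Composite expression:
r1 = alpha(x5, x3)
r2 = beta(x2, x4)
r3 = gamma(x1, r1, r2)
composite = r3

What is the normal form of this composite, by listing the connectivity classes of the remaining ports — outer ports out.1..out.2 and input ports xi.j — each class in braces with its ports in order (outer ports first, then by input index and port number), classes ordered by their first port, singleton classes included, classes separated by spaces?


Treat the ports identified at gamma as solder joints: merge, then drop.
stage alpha: inputs (x5, x3), connectivity {out.1} {out.2} {x3.1} {x3.2} {x5.1} {x5.2}, out.j its boundary
stage beta: inputs (x2, x4), connectivity {out.1, x2.2} {out.2} {x2.1} {x4.1} {x4.2}, out.j its boundary
stage gamma: inputs (x1, x5, x3, x2, x4), connectivity {out.1, out.2, x1.2} {x1.1, x2.2} {x2.1} {x3.1} {x3.2} {x4.1} {x4.2} {x5.1} {x5.2}, out.j its boundary

{out.1, out.2, x1.2} {x1.1, x2.2} {x2.1} {x3.1} {x3.2} {x4.1} {x4.2} {x5.1} {x5.2}


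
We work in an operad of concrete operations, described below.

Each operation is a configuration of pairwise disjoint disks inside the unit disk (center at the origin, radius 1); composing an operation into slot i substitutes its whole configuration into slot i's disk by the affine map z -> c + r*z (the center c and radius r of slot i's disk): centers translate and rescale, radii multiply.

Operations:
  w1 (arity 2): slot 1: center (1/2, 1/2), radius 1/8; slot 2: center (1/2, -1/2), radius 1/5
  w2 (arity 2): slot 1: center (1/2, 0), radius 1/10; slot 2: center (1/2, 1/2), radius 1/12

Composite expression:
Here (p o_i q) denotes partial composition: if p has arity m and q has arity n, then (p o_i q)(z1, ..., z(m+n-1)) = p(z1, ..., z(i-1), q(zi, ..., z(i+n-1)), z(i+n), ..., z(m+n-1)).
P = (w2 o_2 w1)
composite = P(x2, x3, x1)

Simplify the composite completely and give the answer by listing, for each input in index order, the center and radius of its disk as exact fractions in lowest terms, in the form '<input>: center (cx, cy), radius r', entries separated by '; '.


x1: center (13/24, 11/24), radius 1/60; x2: center (1/2, 0), radius 1/10; x3: center (13/24, 13/24), radius 1/96

Below w2, radii multiply path by path; the x-disk centers shift.
for x2, the 1-step affine chain lands on center (1/2, 0), radius 1/10
for x3, the 2-step affine chain lands on center (13/24, 13/24), radius 1/96
for x1, the 2-step affine chain lands on center (13/24, 11/24), radius 1/60


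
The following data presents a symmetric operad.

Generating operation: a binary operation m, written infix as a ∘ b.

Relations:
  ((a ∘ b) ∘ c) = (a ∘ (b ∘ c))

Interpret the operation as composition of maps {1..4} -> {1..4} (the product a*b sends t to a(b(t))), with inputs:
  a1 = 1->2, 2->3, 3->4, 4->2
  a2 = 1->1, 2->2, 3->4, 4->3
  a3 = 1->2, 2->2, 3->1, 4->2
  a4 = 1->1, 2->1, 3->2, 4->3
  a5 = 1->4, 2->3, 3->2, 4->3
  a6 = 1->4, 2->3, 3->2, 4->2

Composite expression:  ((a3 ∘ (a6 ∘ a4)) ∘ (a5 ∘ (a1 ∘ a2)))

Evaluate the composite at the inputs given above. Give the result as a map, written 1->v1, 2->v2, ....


(a6 ∘ a4) = 1->4, 2->4, 3->3, 4->2
(a3 ∘ (a6 ∘ a4)) = 1->2, 2->2, 3->1, 4->2
(a1 ∘ a2) = 1->2, 2->3, 3->2, 4->4
(a5 ∘ (a1 ∘ a2)) = 1->3, 2->2, 3->3, 4->3
((a3 ∘ (a6 ∘ a4)) ∘ (a5 ∘ (a1 ∘ a2))) = 1->1, 2->2, 3->1, 4->1

1->1, 2->2, 3->1, 4->1


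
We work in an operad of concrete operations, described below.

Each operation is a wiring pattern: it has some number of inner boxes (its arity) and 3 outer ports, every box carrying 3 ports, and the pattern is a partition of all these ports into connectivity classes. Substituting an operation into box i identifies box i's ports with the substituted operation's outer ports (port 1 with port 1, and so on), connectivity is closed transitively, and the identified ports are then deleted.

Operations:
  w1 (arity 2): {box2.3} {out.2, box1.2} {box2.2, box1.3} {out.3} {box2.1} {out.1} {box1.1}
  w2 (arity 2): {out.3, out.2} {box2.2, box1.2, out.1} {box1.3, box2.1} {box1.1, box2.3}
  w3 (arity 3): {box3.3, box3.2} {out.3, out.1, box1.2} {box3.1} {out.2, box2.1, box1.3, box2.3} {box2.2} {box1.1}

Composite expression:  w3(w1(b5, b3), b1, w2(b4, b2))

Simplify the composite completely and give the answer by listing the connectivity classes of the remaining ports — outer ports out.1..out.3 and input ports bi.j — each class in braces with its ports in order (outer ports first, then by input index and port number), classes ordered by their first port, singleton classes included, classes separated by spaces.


{out.1, out.3, b5.2} {out.2, b1.1, b1.3} {b1.2} {b2.1, b4.3} {b2.2, b4.2} {b2.3, b4.1} {b3.1} {b3.2, b5.3} {b3.3} {b5.1}


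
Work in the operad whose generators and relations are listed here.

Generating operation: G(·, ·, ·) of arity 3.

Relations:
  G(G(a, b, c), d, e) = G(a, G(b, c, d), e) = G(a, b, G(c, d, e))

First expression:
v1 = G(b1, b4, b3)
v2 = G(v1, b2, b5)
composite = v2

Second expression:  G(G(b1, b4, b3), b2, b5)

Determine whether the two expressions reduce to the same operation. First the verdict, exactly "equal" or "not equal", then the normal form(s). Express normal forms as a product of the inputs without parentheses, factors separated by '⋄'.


equal: each reduces to b1 ⋄ b4 ⋄ b3 ⋄ b2 ⋄ b5

In normal form, the first expression is b1 ⋄ b4 ⋄ b3 ⋄ b2 ⋄ b5
In normal form, the second expression is b1 ⋄ b4 ⋄ b3 ⋄ b2 ⋄ b5
The normal forms match — equal.
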